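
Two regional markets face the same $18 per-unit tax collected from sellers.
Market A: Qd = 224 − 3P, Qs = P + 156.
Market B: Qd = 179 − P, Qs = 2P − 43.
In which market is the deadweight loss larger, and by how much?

Market A, by $13.5.

Market A: pre-tax P* = $17, Q* = 173; post-tax Q = 159.5; deadweight loss = $121.5.
Market B: pre-tax P* = $74, Q* = 105; post-tax Q = 93; deadweight loss = $108.
Difference: $121.5 vs $108 → market A is larger by $13.5.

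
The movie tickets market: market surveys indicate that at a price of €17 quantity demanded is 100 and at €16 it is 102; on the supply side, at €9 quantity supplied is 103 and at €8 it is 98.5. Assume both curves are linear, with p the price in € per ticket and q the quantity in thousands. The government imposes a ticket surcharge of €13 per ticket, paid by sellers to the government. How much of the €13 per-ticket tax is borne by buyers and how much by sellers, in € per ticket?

Demand slope: (102 − 100)/(16 − 17) = -2, so qd = 134 − 2p.
Supply slope: (98.5 − 103)/(8 − 9) = 4.5, so qs = 4.5p + 62.5.
Before the tax: set 134 − 2p = 4.5p + 62.5 → p* = €11, q* = 112.
With the tax collected from sellers, supply shifts: qs = 4.5(p − 13) + 62.5.
New equilibrium: buyers pay €20, sellers receive €7, q = 94. (Wedge: pb − ps = 13.)
Burden on buyers: €9; on sellers: €4. (They sum to €13.)
The less price-elastic side of the market bears the larger share of a per-unit tax.

Buyers bear €9 per ticket; sellers bear €4 per ticket.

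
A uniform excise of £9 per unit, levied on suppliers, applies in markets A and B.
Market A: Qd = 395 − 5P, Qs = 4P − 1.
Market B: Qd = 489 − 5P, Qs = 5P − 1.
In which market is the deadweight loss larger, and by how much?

Market A: pre-tax P* = £44, Q* = 175; post-tax Q = 155; deadweight loss = £90.
Market B: pre-tax P* = £49, Q* = 244; post-tax Q = 221.5; deadweight loss = £101.25.
Difference: £90 vs £101.25 → market B is larger by £11.25.

Market B, by £11.25.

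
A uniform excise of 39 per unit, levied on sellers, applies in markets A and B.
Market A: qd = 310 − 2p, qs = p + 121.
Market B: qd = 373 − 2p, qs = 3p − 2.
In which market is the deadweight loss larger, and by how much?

Market A: pre-tax p* = 63, q* = 184; post-tax q = 158; deadweight loss = 507.
Market B: pre-tax p* = 75, q* = 223; post-tax q = 176.2; deadweight loss = 912.6.
Difference: 507 vs 912.6 → market B is larger by 405.6.

Market B, by 405.6.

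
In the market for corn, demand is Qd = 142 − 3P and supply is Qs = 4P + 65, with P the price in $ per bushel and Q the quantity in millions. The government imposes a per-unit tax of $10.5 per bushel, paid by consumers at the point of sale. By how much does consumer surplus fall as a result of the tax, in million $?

Without the tax, 142 − 3P = 4P + 65 gives 7P = 77, so P* = $11 and Q* = 109.
With the tax collected from consumers, demand (in seller-price terms) shifts: Qd = 142 − 3(P + 10.5).
Solving gives Q = 91 with consumers paying $17 and producers receiving $6.5 (the $10.5 wedge).
ΔCS is the trapezoid between Q = 91 and Q = 109 of height $6: ½ · (109 + 91) · 6 = $600.

Consumer surplus falls by $600 million.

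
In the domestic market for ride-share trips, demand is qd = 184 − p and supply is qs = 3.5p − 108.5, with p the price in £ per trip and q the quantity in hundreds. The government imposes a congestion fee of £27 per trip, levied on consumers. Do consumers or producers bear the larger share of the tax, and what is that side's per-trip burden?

Consumers bear the larger share: £21 per trip.

Before the tax: set 184 − p = 3.5p − 108.5 → p* = £65, q* = 119.
With the tax collected from consumers, demand (in seller-price terms) shifts: qd = 184 − (p + 27).
New equilibrium: consumers pay £86, producers receive £59, q = 98. (Wedge: pb − ps = 27.)
Per-trip burden: consumers £21, producers £6.
Consumers take the larger share because demand is less price-elastic here (demand slope 1 vs supply slope 3.5).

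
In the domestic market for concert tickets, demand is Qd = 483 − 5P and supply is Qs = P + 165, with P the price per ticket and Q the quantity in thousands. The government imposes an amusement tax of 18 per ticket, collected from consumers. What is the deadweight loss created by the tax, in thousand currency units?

Before the tax: set 483 − 5P = P + 165 → P* = 53, Q* = 218.
With the tax collected from consumers, demand (in seller-price terms) shifts: Qd = 483 − 5(P + 18).
New equilibrium: consumers pay 56, sellers receive 38, Q = 203. (Wedge: Pb − Ps = 18.)
Quantity falls by |ΔQ| = |218 − 203| = 15.
DWL = ½ · t · |ΔQ| = ½ · 18 · 15 = 135.

Deadweight loss = 135 thousand.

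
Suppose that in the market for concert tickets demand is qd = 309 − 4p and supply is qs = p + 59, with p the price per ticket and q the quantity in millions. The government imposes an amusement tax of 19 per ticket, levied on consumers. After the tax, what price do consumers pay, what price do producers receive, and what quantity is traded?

Without the tax, 309 − 4p = p + 59 gives 5p = 250, so p* = 50 and q* = 109.
With the tax collected from consumers, demand (in seller-price terms) shifts: qd = 309 − 4(p + 19).
Solving gives q = 93.8 with consumers paying 53.8 and producers receiving 34.8 (the 19 wedge).

Consumers pay 53.8; producers receive 34.8; quantity = 93.8.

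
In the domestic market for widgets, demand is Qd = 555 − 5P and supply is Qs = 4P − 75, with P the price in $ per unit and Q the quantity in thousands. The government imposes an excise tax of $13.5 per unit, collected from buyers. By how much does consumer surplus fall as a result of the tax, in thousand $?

Without the tax, 555 − 5P = 4P − 75 gives 9P = 630, so P* = $70 and Q* = 205.
With the tax collected from buyers, demand (in seller-price terms) shifts: Qd = 555 − 5(P + 13.5).
New equilibrium: buyers pay $76, sellers receive $62.5, Q = 175. (Wedge: Pb − Ps = 13.5.)
ΔCS is the trapezoid between Q = 175 and Q = 205 of height $6: ½ · (205 + 175) · 6 = $1140.

Consumer surplus falls by $1140 thousand.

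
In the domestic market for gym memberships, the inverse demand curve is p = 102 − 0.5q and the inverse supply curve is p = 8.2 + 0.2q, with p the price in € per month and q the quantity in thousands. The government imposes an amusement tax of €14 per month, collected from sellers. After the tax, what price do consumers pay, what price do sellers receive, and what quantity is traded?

Consumers pay €45; sellers receive €31; quantity = 114.

Inverting to q(p) form: qd = 204 − 2p; qs = 5p − 41.
Without the tax, 204 − 2p = 5p − 41 gives 7p = 245, so p* = €35 and q* = 134.
With the tax collected from sellers, supply shifts: qs = 5(p − 14) − 41.
Solving gives q = 114 with consumers paying €45 and sellers receiving €31 (the €14 wedge).
The less price-elastic side of the market bears the larger share of a per-unit tax.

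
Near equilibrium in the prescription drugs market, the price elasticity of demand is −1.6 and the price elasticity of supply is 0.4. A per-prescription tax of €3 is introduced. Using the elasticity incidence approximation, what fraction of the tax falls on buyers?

Buyers' share ≈ 0.2.

Incidence ratio: buyers' share ≈ εs / (εs + |εd|) = 0.4 / (0.4 + 1.6) = 0.2.
Supply is the less elastic side, so buyers bear the smaller share.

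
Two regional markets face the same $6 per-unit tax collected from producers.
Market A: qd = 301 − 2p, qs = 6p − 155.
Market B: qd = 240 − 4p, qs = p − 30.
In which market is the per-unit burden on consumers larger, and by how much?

Market A, by $3.3.

Market A: pre-tax p* = $57, q* = 187; post-tax q = 178; per-unit burden on consumers = $4.5.
Market B: pre-tax p* = $54, q* = 24; post-tax q = 19.2; per-unit burden on consumers = $1.2.
Difference: $4.5 vs $1.2 → market A is larger by $3.3.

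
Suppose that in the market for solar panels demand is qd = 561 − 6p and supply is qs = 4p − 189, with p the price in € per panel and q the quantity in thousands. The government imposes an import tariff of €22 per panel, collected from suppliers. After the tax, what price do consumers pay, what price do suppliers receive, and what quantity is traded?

Before the tax: set 561 − 6p = 4p − 189 → p* = €75, q* = 111.
With the tax collected from suppliers, supply shifts: qs = 4(p − 22) − 189.
New equilibrium: consumers pay €83.8, suppliers receive €61.8, q = 58.2. (Wedge: pb − ps = 22.)
The less price-elastic side of the market bears the larger share of a per-unit tax.

Consumers pay €83.8; suppliers receive €61.8; quantity = 58.2.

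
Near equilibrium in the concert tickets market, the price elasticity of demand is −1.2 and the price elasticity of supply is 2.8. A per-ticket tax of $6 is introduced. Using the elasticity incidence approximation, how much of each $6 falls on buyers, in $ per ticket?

Incidence ratio: buyers' share ≈ εs / (εs + |εd|) = 2.8 / (2.8 + 1.2) = 0.7.
So buyers bear ≈ 0.7 × $6 = $4.2; suppliers bear $1.8.

Buyers bear ≈ $4.2 per ticket.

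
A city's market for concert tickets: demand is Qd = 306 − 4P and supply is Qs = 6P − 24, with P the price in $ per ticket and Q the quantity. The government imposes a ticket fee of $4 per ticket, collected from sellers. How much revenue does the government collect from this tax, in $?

Before the tax: set 306 − 4P = 6P − 24 → P* = $33, Q* = 174.
With the tax collected from sellers, supply shifts: Qs = 6(P − 4) − 24.
Solving gives Q = 164.4 with consumers paying $35.4 and sellers receiving $31.4 (the $4 wedge).
Revenue = t · Q = 4 · 164.4 = $657.6.

Tax revenue = $657.6.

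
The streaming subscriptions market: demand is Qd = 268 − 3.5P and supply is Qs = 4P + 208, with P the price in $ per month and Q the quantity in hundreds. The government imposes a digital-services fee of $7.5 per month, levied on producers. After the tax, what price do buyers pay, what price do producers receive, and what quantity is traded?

Before the tax: set 268 − 3.5P = 4P + 208 → P* = $8, Q* = 240.
With the tax collected from producers, supply shifts: Qs = 4(P − 7.5) + 208.
Solving gives Q = 226 with buyers paying $12 and producers receiving $4.5 (the $7.5 wedge).

Buyers pay $12; producers receive $4.5; quantity = 226.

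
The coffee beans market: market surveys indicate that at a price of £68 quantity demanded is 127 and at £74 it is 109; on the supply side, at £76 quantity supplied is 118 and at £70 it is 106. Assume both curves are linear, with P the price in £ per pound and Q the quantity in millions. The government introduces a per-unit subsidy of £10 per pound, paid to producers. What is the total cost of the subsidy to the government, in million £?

Demand slope: (109 − 127)/(74 − 68) = -3, so Qd = 331 − 3P.
Supply slope: (106 − 118)/(70 − 76) = 2, so Qs = 2P − 34.
Before the subsidy: set 331 − 3P = 2P − 34 → P* = £73, Q* = 112.
With a per-unit subsidy paid to producers, each receives P + 10 per unit sold, so supply becomes Qs = 2(P + 10) − 34.
Solving gives Q = 124 with consumers paying £69 and producers receiving £79 (the £10 wedge).
Outlay = t · Q = 10 · 124 = £1240.

Government outlay = £1240 million.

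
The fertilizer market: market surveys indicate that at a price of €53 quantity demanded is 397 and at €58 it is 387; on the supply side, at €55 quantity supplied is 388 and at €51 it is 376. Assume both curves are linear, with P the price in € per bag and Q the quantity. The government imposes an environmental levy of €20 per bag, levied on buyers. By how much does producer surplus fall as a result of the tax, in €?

Producer surplus falls by €3032.

Demand slope: (387 − 397)/(58 − 53) = -2, so Qd = 503 − 2P.
Supply slope: (376 − 388)/(51 − 55) = 3, so Qs = 3P + 223.
Without the tax, 503 − 2P = 3P + 223 gives 5P = 280, so P* = €56 and Q* = 391.
With the tax collected from buyers, demand (in seller-price terms) shifts: Qd = 503 − 2(P + 20).
Solving gives Q = 367 with buyers paying €68 and sellers receiving €48 (the €20 wedge).
ΔPS is the trapezoid between Q = 367 and Q = 391 of height €8: ½ · (391 + 367) · 8 = €3032.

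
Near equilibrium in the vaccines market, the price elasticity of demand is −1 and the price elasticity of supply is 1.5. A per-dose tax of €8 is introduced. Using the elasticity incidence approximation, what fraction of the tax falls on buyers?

Incidence ratio: buyers' share ≈ εs / (εs + |εd|) = 1.5 / (1.5 + 1) = 0.6.
Supply is the more elastic side, so buyers bear the larger share.

Buyers' share ≈ 0.6.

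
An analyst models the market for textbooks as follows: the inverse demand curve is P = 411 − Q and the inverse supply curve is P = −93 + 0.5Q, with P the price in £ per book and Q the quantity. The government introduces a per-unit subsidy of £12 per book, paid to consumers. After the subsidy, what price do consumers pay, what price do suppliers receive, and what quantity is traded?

Consumers pay £67; suppliers receive £79; quantity = 344.

Inverting to Q(P) form: Qd = 411 − P; Qs = 2P + 186.
Without the subsidy, 411 − P = 2P + 186 gives 3P = 225, so P* = £75 and Q* = 336.
With a per-unit subsidy paid to consumers, each effectively pays P − 12, so demand becomes Qd = 411 − (P − 12).
Solving gives Q = 344 with consumers paying £67 and suppliers receiving £79 (the £12 wedge).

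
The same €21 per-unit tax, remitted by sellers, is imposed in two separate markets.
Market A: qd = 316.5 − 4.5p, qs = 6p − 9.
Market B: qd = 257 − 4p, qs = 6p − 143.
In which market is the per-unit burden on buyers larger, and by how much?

Market A: pre-tax p* = €31, q* = 177; post-tax q = 123; per-unit burden on buyers = €12.
Market B: pre-tax p* = €40, q* = 97; post-tax q = 46.6; per-unit burden on buyers = €12.6.
Difference: €12 vs €12.6 → market B is larger by €0.6.

Market B, by €0.6.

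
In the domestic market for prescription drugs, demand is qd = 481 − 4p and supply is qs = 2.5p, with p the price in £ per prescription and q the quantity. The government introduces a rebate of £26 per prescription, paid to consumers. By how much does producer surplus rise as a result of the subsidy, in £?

Producer surplus rises by £3280.

Without the subsidy, 481 − 4p = 2.5p gives 6.5p = 481, so p* = £74 and q* = 185.
With a per-unit subsidy paid to consumers, each effectively pays p − 26, so demand becomes qd = 481 − 4(p − 26).
Solving gives q = 225 with consumers paying £64 and producers receiving £90 (the £26 wedge).
ΔPS is the trapezoid between Q = 225 and Q = 185 of height £16: ½ · (185 + 225) · 16 = £3280.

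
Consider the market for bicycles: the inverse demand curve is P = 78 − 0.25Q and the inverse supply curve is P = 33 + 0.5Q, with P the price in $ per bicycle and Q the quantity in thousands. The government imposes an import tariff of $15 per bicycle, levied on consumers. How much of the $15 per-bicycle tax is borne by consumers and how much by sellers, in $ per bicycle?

Rewrite in direct form: Qd = 312 − 4P and Qs = 2P − 66.
Before the tax: set 312 − 4P = 2P − 66 → P* = $63, Q* = 60.
With the tax collected from consumers, demand (in seller-price terms) shifts: Qd = 312 − 4(P + 15).
Solving gives Q = 40 with consumers paying $68 and sellers receiving $53 (the $15 wedge).
Burden on consumers: $5; on sellers: $10. (They sum to $15.)

Consumers bear $5 per bicycle; sellers bear $10 per bicycle.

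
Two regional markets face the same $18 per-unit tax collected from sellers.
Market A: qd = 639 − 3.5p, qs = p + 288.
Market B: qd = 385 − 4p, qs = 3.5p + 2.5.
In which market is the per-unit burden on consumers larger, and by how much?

Market B, by $4.4.

Market A: pre-tax p* = $78, q* = 366; post-tax q = 352; per-unit burden on consumers = $4.
Market B: pre-tax p* = $51, q* = 181; post-tax q = 147.4; per-unit burden on consumers = $8.4.
Difference: $4 vs $8.4 → market B is larger by $4.4.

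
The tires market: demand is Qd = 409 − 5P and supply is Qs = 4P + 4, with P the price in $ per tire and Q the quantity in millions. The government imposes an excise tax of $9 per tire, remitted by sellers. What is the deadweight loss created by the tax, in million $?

Deadweight loss = $90 million.

Before the tax: set 409 − 5P = 4P + 4 → P* = $45, Q* = 184.
With the tax collected from sellers, supply shifts: Qs = 4(P − 9) + 4.
New equilibrium: consumers pay $49, sellers receive $40, Q = 164. (Wedge: Pb − Ps = 9.)
Quantity falls by |ΔQ| = |184 − 164| = 20.
DWL = ½ · t · |ΔQ| = ½ · 9 · 20 = $90.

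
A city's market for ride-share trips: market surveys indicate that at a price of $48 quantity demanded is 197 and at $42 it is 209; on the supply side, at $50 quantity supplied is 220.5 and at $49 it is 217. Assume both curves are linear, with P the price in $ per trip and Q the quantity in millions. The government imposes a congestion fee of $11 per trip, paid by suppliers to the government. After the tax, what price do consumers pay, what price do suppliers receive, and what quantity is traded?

Consumers pay $52; suppliers receive $41; quantity = 189.

Demand slope: (209 − 197)/(42 − 48) = -2, so Qd = 293 − 2P.
Supply slope: (217 − 220.5)/(49 − 50) = 3.5, so Qs = 3.5P + 45.5.
Before the tax: set 293 − 2P = 3.5P + 45.5 → P* = $45, Q* = 203.
With the tax collected from suppliers, supply shifts: Qs = 3.5(P − 11) + 45.5.
New equilibrium: consumers pay $52, suppliers receive $41, Q = 189. (Wedge: Pb − Ps = 11.)
The less price-elastic side of the market bears the larger share of a per-unit tax.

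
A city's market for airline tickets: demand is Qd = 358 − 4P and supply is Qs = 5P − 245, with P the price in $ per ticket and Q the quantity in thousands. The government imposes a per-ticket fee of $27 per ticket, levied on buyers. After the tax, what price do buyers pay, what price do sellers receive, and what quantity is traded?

Buyers pay $82; sellers receive $55; quantity = 30.

Before the tax: set 358 − 4P = 5P − 245 → P* = $67, Q* = 90.
With the tax collected from buyers, demand (in seller-price terms) shifts: Qd = 358 − 4(P + 27).
New equilibrium: buyers pay $82, sellers receive $55, Q = 30. (Wedge: Pb − Ps = 27.)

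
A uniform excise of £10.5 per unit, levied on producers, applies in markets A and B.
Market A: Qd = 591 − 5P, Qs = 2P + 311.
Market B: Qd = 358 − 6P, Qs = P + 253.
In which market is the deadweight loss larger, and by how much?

Market A: pre-tax P* = £40, Q* = 391; post-tax Q = 376; deadweight loss = £78.75.
Market B: pre-tax P* = £15, Q* = 268; post-tax Q = 259; deadweight loss = £47.25.
Difference: £78.75 vs £47.25 → market A is larger by £31.5.

Market A, by £31.5.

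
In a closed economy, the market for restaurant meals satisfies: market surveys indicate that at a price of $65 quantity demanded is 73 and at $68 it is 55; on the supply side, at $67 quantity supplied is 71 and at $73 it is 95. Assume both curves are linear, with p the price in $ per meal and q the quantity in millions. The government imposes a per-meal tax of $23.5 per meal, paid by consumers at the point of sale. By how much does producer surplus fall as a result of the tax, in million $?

Demand slope: (55 − 73)/(68 − 65) = -6, so qd = 463 − 6p.
Supply slope: (95 − 71)/(73 − 67) = 4, so qs = 4p − 197.
Before the tax: set 463 − 6p = 4p − 197 → p* = $66, q* = 67.
With the tax collected from consumers, demand (in seller-price terms) shifts: qd = 463 − 6(p + 23.5).
Solving gives q = 10.6 with consumers paying $75.4 and producers receiving $51.9 (the $23.5 wedge).
ΔPS is the trapezoid between Q = 10.6 and Q = 67 of height $14.1: ½ · (67 + 10.6) · 14.1 = $547.08.

Producer surplus falls by $547.08 million.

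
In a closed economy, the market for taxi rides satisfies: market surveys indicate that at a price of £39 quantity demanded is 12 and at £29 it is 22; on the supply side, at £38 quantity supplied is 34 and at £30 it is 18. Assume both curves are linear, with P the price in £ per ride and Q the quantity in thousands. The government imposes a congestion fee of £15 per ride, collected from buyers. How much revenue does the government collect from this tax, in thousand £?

Tax revenue = £150 thousand.

Demand slope: (22 − 12)/(29 − 39) = -1, so Qd = 51 − P.
Supply slope: (18 − 34)/(30 − 38) = 2, so Qs = 2P − 42.
Without the tax, 51 − P = 2P − 42 gives 3P = 93, so P* = £31 and Q* = 20.
With the tax collected from buyers, demand (in seller-price terms) shifts: Qd = 51 − (P + 15).
New equilibrium: buyers pay £41, sellers receive £26, Q = 10. (Wedge: Pb − Ps = 15.)
Revenue = t · Q = 15 · 10 = £150.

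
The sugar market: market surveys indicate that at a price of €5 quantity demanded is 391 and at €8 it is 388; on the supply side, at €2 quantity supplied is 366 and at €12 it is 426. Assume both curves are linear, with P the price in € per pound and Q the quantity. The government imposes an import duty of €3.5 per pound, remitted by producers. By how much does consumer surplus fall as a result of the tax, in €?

Consumer surplus falls by €1165.5.

Demand slope: (388 − 391)/(8 − 5) = -1, so Qd = 396 − P.
Supply slope: (426 − 366)/(12 − 2) = 6, so Qs = 6P + 354.
Without the tax, 396 − P = 6P + 354 gives 7P = 42, so P* = €6 and Q* = 390.
With the tax collected from producers, supply shifts: Qs = 6(P − 3.5) + 354.
New equilibrium: buyers pay €9, producers receive €5.5, Q = 387. (Wedge: Pb − Ps = 3.5.)
ΔCS is the trapezoid between Q = 387 and Q = 390 of height €3: ½ · (390 + 387) · 3 = €1165.5.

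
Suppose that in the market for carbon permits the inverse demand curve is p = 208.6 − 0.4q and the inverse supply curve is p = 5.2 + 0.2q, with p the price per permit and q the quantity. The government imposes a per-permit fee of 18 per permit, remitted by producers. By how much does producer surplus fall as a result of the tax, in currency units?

Rewrite in direct form: qd = 521.5 − 2.5p and qs = 5p − 26.
Without the tax, 521.5 − 2.5p = 5p − 26 gives 7.5p = 547.5, so p* = 73 and q* = 339.
With the tax collected from producers, supply shifts: qs = 5(p − 18) − 26.
New equilibrium: consumers pay 85, producers receive 67, q = 309. (Wedge: pb − ps = 18.)
ΔPS is the trapezoid between Q = 309 and Q = 339 of height 6: ½ · (339 + 309) · 6 = 1944.

Producer surplus falls by 1944.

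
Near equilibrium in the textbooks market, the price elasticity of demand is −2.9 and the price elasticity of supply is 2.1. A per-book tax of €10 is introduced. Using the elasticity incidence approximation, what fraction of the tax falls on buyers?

Buyers' share ≈ 0.42.

Incidence ratio: buyers' share ≈ εs / (εs + |εd|) = 2.1 / (2.1 + 2.9) = 0.42.
Supply is the less elastic side, so buyers bear the smaller share.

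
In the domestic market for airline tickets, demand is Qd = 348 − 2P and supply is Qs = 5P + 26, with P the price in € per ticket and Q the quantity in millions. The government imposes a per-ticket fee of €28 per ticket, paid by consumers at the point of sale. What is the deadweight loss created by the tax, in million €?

Before the tax: set 348 − 2P = 5P + 26 → P* = €46, Q* = 256.
With the tax collected from consumers, demand (in seller-price terms) shifts: Qd = 348 − 2(P + 28).
Solving gives Q = 216 with consumers paying €66 and producers receiving €38 (the €28 wedge).
Quantity falls by |ΔQ| = |256 − 216| = 40.
DWL = ½ · t · |ΔQ| = ½ · 28 · 40 = €560.

Deadweight loss = €560 million.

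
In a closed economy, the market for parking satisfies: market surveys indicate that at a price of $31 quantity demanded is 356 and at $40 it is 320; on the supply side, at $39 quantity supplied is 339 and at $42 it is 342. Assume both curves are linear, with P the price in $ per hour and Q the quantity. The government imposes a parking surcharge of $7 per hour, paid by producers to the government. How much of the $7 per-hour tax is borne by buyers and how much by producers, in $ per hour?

Demand slope: (320 − 356)/(40 − 31) = -4, so Qd = 480 − 4P.
Supply slope: (342 − 339)/(42 − 39) = 1, so Qs = P + 300.
Before the tax: set 480 − 4P = P + 300 → P* = $36, Q* = 336.
With the tax collected from producers, supply shifts: Qs = (P − 7) + 300.
Solving gives Q = 330.4 with buyers paying $37.4 and producers receiving $30.4 (the $7 wedge).
Burden on buyers: $1.4; on producers: $5.6. (They sum to $7.)
The less price-elastic side of the market bears the larger share of a per-unit tax.

Buyers bear $1.4 per hour; producers bear $5.6 per hour.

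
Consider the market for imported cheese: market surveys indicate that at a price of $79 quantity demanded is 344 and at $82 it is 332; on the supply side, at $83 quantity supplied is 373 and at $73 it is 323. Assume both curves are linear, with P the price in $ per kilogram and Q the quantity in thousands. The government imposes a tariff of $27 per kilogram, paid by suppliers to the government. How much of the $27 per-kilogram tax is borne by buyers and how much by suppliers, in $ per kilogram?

Buyers bear $15 per kilogram; suppliers bear $12 per kilogram.

Demand slope: (332 − 344)/(82 − 79) = -4, so Qd = 660 − 4P.
Supply slope: (323 − 373)/(73 − 83) = 5, so Qs = 5P − 42.
Without the tax, 660 − 4P = 5P − 42 gives 9P = 702, so P* = $78 and Q* = 348.
With the tax collected from suppliers, supply shifts: Qs = 5(P − 27) − 42.
New equilibrium: buyers pay $93, suppliers receive $66, Q = 288. (Wedge: Pb − Ps = 27.)
Burden on buyers: $15; on suppliers: $12. (They sum to $27.)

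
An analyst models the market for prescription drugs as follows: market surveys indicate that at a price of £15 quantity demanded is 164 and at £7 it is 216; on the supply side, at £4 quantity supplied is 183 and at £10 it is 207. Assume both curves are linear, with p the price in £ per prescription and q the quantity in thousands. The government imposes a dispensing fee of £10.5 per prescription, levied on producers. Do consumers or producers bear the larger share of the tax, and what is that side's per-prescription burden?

Producers bear the larger share: £6.5 per prescription.

Demand slope: (216 − 164)/(7 − 15) = -6.5, so qd = 261.5 − 6.5p.
Supply slope: (207 − 183)/(10 − 4) = 4, so qs = 4p + 167.
Before the tax: set 261.5 − 6.5p = 4p + 167 → p* = £9, q* = 203.
With the tax collected from producers, supply shifts: qs = 4(p − 10.5) + 167.
New equilibrium: consumers pay £13, producers receive £2.5, q = 177. (Wedge: pb − ps = 10.5.)
Per-prescription burden: consumers £4, producers £6.5.
Producers take the larger share because supply is less price-elastic here (demand slope 6.5 vs supply slope 4).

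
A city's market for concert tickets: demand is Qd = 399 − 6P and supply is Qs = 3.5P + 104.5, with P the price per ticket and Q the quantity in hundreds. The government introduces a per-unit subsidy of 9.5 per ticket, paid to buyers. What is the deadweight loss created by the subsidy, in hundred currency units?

Deadweight loss = 99.75 hundred.

Without the subsidy, 399 − 6P = 3.5P + 104.5 gives 9.5P = 294.5, so P* = 31 and Q* = 213.
With a per-unit subsidy paid to buyers, each effectively pays P − 9.5, so demand becomes Qd = 399 − 6(P − 9.5).
New equilibrium: buyers pay 27.5, producers receive 37, Q = 234. (Wedge: Pb − Ps = −9.5.)
Quantity rises by |ΔQ| = |213 − 234| = 21.
DWL = ½ · t · |ΔQ| = ½ · 9.5 · 21 = 99.75.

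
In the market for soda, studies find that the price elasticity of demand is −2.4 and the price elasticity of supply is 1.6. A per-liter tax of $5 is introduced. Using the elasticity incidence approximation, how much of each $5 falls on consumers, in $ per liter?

Incidence ratio: consumers' share ≈ εs / (εs + |εd|) = 1.6 / (1.6 + 2.4) = 0.4.
So consumers bear ≈ 0.4 × $5 = $2; suppliers bear $3.

Consumers bear ≈ $2 per liter.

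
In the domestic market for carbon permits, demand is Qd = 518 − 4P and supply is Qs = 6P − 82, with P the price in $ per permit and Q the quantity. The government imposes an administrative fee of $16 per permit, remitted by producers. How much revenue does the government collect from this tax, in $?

Before the tax: set 518 − 4P = 6P − 82 → P* = $60, Q* = 278.
With the tax collected from producers, supply shifts: Qs = 6(P − 16) − 82.
New equilibrium: consumers pay $69.6, producers receive $53.6, Q = 239.6. (Wedge: Pb − Ps = 16.)
Revenue = t · Q = 16 · 239.6 = $3833.6.

Tax revenue = $3833.6.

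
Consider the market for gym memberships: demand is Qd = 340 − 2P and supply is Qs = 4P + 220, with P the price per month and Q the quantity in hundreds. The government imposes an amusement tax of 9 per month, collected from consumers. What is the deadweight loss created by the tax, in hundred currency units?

Without the tax, 340 − 2P = 4P + 220 gives 6P = 120, so P* = 20 and Q* = 300.
With the tax collected from consumers, demand (in seller-price terms) shifts: Qd = 340 − 2(P + 9).
Solving gives Q = 288 with consumers paying 26 and producers receiving 17 (the 9 wedge).
Quantity falls by |ΔQ| = |300 − 288| = 12.
DWL = ½ · t · |ΔQ| = ½ · 9 · 12 = 54.

Deadweight loss = 54 hundred.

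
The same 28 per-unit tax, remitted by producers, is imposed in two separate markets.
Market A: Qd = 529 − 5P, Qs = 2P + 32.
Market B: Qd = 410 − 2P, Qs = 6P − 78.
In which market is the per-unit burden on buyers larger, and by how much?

Market B, by 13.

Market A: pre-tax P* = 71, Q* = 174; post-tax Q = 134; per-unit burden on buyers = 8.
Market B: pre-tax P* = 61, Q* = 288; post-tax Q = 246; per-unit burden on buyers = 21.
Difference: 8 vs 21 → market B is larger by 13.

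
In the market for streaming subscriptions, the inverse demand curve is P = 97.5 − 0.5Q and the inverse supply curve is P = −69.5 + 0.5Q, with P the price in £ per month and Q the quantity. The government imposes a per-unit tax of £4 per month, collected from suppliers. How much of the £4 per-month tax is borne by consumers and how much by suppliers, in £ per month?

Consumers bear £2 per month; suppliers bear £2 per month.

Rewrite in direct form: Qd = 195 − 2P and Qs = 2P + 139.
Without the tax, 195 − 2P = 2P + 139 gives 4P = 56, so P* = £14 and Q* = 167.
With the tax collected from suppliers, supply shifts: Qs = 2(P − 4) + 139.
Solving gives Q = 163 with consumers paying £16 and suppliers receiving £12 (the £4 wedge).
Burden on consumers: £2; on suppliers: £2. (They sum to £4.)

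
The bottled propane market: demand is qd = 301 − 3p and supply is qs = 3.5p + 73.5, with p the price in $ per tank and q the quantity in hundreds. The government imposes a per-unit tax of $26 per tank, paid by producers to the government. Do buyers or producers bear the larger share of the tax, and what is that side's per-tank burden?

Before the tax: set 301 − 3p = 3.5p + 73.5 → p* = $35, q* = 196.
With the tax collected from producers, supply shifts: qs = 3.5(p − 26) + 73.5.
New equilibrium: buyers pay $49, producers receive $23, q = 154. (Wedge: pb − ps = 26.)
Per-tank burden: buyers $14, producers $12.
Buyers take the larger share because demand is less price-elastic here (demand slope 3 vs supply slope 3.5).

Buyers bear the larger share: $14 per tank.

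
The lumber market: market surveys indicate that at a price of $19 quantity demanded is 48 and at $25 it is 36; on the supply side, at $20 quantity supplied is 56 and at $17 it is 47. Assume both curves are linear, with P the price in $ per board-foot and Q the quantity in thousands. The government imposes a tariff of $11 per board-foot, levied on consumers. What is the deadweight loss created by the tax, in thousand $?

Deadweight loss = $72.6 thousand.

Demand slope: (36 − 48)/(25 − 19) = -2, so Qd = 86 − 2P.
Supply slope: (47 − 56)/(17 − 20) = 3, so Qs = 3P − 4.
Without the tax, 86 − 2P = 3P − 4 gives 5P = 90, so P* = $18 and Q* = 50.
With the tax collected from consumers, demand (in seller-price terms) shifts: Qd = 86 − 2(P + 11).
Solving gives Q = 36.8 with consumers paying $24.6 and sellers receiving $13.6 (the $11 wedge).
Quantity falls by |ΔQ| = |50 − 36.8| = 13.2.
DWL = ½ · t · |ΔQ| = ½ · 11 · 13.2 = $72.6.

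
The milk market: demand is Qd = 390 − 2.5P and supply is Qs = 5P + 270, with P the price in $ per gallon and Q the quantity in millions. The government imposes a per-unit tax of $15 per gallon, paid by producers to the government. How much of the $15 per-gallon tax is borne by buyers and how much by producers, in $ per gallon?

Buyers bear $10 per gallon; producers bear $5 per gallon.

Without the tax, 390 − 2.5P = 5P + 270 gives 7.5P = 120, so P* = $16 and Q* = 350.
With the tax collected from producers, supply shifts: Qs = 5(P − 15) + 270.
New equilibrium: buyers pay $26, producers receive $11, Q = 325. (Wedge: Pb − Ps = 15.)
Burden on buyers: $10; on producers: $5. (They sum to $15.)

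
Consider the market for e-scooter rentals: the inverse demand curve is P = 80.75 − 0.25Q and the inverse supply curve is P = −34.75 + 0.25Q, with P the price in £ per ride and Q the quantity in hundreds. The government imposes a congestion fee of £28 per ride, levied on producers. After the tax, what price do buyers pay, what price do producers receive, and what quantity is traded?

Buyers pay £37; producers receive £9; quantity = 175.

Inverting to Q(P) form: Qd = 323 − 4P; Qs = 4P + 139.
Before the tax: set 323 − 4P = 4P + 139 → P* = £23, Q* = 231.
With the tax collected from producers, supply shifts: Qs = 4(P − 28) + 139.
Solving gives Q = 175 with buyers paying £37 and producers receiving £9 (the £28 wedge).
The less price-elastic side of the market bears the larger share of a per-unit tax.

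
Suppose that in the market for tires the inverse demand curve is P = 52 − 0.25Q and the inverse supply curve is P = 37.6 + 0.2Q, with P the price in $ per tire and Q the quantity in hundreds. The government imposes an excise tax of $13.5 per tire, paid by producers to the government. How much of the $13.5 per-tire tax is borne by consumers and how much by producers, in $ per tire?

Rewrite in direct form: Qd = 208 − 4P and Qs = 5P − 188.
Without the tax, 208 − 4P = 5P − 188 gives 9P = 396, so P* = $44 and Q* = 32.
With the tax collected from producers, supply shifts: Qs = 5(P − 13.5) − 188.
Solving gives Q = 2 with consumers paying $51.5 and producers receiving $38 (the $13.5 wedge).
Burden on consumers: $7.5; on producers: $6. (They sum to $13.5.)

Consumers bear $7.5 per tire; producers bear $6 per tire.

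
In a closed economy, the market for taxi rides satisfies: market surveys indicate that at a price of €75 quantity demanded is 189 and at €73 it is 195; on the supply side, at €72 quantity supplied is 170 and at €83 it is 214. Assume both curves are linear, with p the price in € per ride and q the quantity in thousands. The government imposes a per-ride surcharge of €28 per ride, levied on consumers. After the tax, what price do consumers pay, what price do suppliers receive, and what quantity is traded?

Demand slope: (195 − 189)/(73 − 75) = -3, so qd = 414 − 3p.
Supply slope: (214 − 170)/(83 − 72) = 4, so qs = 4p − 118.
Without the tax, 414 − 3p = 4p − 118 gives 7p = 532, so p* = €76 and q* = 186.
With the tax collected from consumers, demand (in seller-price terms) shifts: qd = 414 − 3(p + 28).
New equilibrium: consumers pay €92, suppliers receive €64, q = 138. (Wedge: pb − ps = 28.)

Consumers pay €92; suppliers receive €64; quantity = 138.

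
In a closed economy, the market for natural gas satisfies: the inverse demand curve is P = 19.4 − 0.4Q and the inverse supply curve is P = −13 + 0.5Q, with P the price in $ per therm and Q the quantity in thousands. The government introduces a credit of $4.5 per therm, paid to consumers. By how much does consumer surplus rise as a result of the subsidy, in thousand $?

Consumer surplus rises by $77 thousand.

Rewrite in direct form: Qd = 48.5 − 2.5P and Qs = 2P + 26.
Before the subsidy: set 48.5 − 2.5P = 2P + 26 → P* = $5, Q* = 36.
With a per-unit subsidy paid to consumers, each effectively pays P − 4.5, so demand becomes Qd = 48.5 − 2.5(P − 4.5).
Solving gives Q = 41 with consumers paying $3 and suppliers receiving $7.5 (the $4.5 wedge).
ΔCS is the trapezoid between Q = 41 and Q = 36 of height $2: ½ · (36 + 41) · 2 = $77.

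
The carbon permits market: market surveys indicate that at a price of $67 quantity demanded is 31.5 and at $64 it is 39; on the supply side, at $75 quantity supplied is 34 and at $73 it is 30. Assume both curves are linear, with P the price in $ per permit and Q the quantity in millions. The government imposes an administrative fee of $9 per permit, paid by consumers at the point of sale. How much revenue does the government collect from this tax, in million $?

Tax revenue = $126 million.

Demand slope: (39 − 31.5)/(64 − 67) = -2.5, so Qd = 199 − 2.5P.
Supply slope: (30 − 34)/(73 − 75) = 2, so Qs = 2P − 116.
Without the tax, 199 − 2.5P = 2P − 116 gives 4.5P = 315, so P* = $70 and Q* = 24.
With the tax collected from consumers, demand (in seller-price terms) shifts: Qd = 199 − 2.5(P + 9).
New equilibrium: consumers pay $74, producers receive $65, Q = 14. (Wedge: Pb − Ps = 9.)
Revenue = t · Q = 9 · 14 = $126.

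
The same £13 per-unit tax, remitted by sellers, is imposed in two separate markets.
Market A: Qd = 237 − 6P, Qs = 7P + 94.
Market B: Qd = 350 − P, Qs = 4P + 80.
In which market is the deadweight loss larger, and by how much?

Market A, by £205.4.

Market A: pre-tax P* = £11, Q* = 171; post-tax Q = 129; deadweight loss = £273.
Market B: pre-tax P* = £54, Q* = 296; post-tax Q = 285.6; deadweight loss = £67.6.
Difference: £273 vs £67.6 → market A is larger by £205.4.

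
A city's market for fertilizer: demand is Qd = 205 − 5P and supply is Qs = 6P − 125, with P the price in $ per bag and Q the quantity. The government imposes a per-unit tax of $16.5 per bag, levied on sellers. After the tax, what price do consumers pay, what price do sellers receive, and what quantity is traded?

Without the tax, 205 − 5P = 6P − 125 gives 11P = 330, so P* = $30 and Q* = 55.
With the tax collected from sellers, supply shifts: Qs = 6(P − 16.5) − 125.
New equilibrium: consumers pay $39, sellers receive $22.5, Q = 10. (Wedge: Pb − Ps = 16.5.)
The less price-elastic side of the market bears the larger share of a per-unit tax.

Consumers pay $39; sellers receive $22.5; quantity = 10.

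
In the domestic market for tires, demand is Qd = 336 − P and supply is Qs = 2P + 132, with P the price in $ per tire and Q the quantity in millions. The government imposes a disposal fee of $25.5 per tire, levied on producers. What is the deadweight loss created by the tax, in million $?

Before the tax: set 336 − P = 2P + 132 → P* = $68, Q* = 268.
With the tax collected from producers, supply shifts: Qs = 2(P − 25.5) + 132.
Solving gives Q = 251 with consumers paying $85 and producers receiving $59.5 (the $25.5 wedge).
Quantity falls by |ΔQ| = |268 − 251| = 17.
DWL = ½ · t · |ΔQ| = ½ · 25.5 · 17 = $216.75.

Deadweight loss = $216.75 million.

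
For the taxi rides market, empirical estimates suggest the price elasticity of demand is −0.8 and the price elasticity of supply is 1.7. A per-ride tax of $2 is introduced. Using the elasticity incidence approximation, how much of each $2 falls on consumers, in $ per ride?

Consumers bear ≈ $1.36 per ride.

Incidence ratio: consumers' share ≈ εs / (εs + |εd|) = 1.7 / (1.7 + 0.8) = 0.68.
So consumers bear ≈ 0.68 × $2 = $1.36; producers bear $0.64.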